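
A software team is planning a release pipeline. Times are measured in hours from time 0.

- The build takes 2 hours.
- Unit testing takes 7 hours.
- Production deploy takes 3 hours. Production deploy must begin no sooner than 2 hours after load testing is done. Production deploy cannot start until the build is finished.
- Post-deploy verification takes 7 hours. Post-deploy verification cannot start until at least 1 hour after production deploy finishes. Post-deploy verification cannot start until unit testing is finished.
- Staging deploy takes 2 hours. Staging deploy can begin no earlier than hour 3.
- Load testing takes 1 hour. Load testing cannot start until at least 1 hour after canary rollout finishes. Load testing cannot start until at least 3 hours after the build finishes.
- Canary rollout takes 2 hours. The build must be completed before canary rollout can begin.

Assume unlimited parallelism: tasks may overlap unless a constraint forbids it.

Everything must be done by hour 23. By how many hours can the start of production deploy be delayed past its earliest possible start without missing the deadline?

4

The build has no prerequisites, so it starts at hour 0 and finishes at hour 2.
After the build (finishes hour 2), canary rollout can start at hour 2 and finishes at hour 4.
For load testing: canary rollout (finishes hour 4, plus 1-hour gap → hour 5); the build (finishes hour 2, plus 3-hour gap → hour 5). Taking the maximum gives a start of hour 5, and it finishes at 5 + 1 = hour 6.
Production deploy cannot start until load testing (finishes hour 6, plus 2-hour gap → hour 8); the build (finishes hour 2). The controlling bound is hour 8, so production deploy finishes at 8 + 3 = hour 11.

Working backward from the deadline:
To finish by hour 23, post-deploy verification (duration 7) must start no later than hour 16.
Production deploy must finish before post-deploy verification (must start by hour 16, minus 1-hour gap → hour 15). With a 3-hour duration, production deploy must start by 15 − 3 = hour 12.
So production deploy can start as early as hour 8 and as late as hour 12, giving 12 − 8 = 4 hours of slack.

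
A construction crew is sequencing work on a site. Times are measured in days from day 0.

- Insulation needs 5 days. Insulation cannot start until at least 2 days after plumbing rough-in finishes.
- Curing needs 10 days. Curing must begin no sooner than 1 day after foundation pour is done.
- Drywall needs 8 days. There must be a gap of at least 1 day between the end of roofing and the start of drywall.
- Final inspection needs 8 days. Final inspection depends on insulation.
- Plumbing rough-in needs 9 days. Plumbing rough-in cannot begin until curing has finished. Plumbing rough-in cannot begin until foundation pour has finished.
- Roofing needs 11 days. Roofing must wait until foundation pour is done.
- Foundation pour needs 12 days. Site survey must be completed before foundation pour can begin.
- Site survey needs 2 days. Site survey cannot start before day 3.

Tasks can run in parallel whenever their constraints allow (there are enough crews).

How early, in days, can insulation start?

Site survey waits on its own release at day 3, so it starts at day 3 and finishes at 3 + 2 = day 5.
Foundation pour waits on site survey (finishes day 5), so it starts at day 5 and finishes at 5 + 12 = day 17.
After foundation pour (finishes day 17, plus 1-day gap → day 18), curing can start at day 18 and finishes at day 28.
Plumbing rough-in has to wait for curing (finishes day 28); foundation pour (finishes day 17). The latest of these is day 28, so plumbing rough-in runs day 28 to 28 + 9 = day 37.
Insulation waits on plumbing rough-in (finishes day 37, plus 2-day gap → day 39), so the earliest it can start is day 39.

39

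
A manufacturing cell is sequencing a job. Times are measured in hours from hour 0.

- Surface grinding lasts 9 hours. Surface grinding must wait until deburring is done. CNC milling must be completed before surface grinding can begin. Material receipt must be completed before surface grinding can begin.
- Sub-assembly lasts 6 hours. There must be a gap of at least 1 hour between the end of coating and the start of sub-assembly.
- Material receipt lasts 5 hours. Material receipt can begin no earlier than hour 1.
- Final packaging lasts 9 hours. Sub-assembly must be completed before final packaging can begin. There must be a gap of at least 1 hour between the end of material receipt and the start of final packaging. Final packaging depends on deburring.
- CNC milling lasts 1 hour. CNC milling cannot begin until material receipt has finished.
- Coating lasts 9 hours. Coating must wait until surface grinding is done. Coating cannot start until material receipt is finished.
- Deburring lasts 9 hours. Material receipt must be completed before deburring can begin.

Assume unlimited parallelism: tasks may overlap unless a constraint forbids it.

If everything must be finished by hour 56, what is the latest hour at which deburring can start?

13

Nothing follows final packaging; the deadline of hour 56 is its only limit. It must start by 56 − 9 = hour 47.
Sub-assembly must finish before final packaging (must start by hour 47). With a 6-hour duration, sub-assembly must start by 47 − 6 = hour 41.
Coating must finish before sub-assembly (must start by hour 41, minus 1-hour gap → hour 40). With a 9-hour duration, coating must start by 40 − 9 = hour 31.
Since coating (must start by hour 31) depends on it, surface grinding must finish by hour 31. Backing off its 9-hour duration gives a latest start of hour 22.
Deburring must finish in time for surface grinding (must start by hour 22); final packaging (must start by hour 47). The tightest is hour 22, so deburring must start by 22 − 9 = hour 13.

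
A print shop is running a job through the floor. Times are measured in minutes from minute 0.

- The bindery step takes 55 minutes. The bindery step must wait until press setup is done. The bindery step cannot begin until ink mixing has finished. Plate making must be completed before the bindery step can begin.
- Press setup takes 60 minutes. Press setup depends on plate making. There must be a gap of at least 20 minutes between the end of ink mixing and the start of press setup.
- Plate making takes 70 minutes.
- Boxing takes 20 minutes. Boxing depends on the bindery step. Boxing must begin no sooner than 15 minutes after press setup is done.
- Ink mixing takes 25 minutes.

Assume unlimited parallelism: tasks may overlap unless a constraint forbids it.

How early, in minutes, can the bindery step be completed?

185

Ink mixing has no prerequisites, so it starts at minute 0 and finishes at minute 25.
Plate making can start immediately at minute 0; it finishes at minute 70.
Press setup needs all of plate making (finishes minute 70); ink mixing (finishes minute 25, plus 20-minute gap → minute 45). That puts its earliest start at minute 70; it finishes at 70 + 60 = minute 130.
For the bindery step: press setup (finishes minute 130); ink mixing (finishes minute 25); plate making (finishes minute 70). Taking the maximum gives a start of minute 130, and it finishes at 130 + 55 = minute 185.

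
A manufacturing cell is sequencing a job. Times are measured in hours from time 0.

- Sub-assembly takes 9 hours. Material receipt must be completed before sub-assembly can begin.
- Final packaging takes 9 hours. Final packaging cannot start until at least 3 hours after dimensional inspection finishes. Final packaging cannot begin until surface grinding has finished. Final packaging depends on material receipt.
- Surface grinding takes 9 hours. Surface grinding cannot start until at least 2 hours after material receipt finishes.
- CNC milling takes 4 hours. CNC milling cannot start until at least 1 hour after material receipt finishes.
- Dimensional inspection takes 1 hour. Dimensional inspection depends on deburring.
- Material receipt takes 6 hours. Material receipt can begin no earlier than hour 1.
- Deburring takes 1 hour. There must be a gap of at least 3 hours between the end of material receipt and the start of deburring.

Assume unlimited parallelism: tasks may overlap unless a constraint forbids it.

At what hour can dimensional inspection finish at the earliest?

Material receipt cannot begin until its own release at hour 1. It runs from hour 1 to 1 + 6 = hour 7.
Deburring cannot begin until material receipt (finishes hour 7, plus 3-hour gap → hour 10). It runs from hour 10 to 10 + 1 = hour 11.
After deburring (finishes hour 11), dimensional inspection can start at hour 11 and finishes at hour 12.

12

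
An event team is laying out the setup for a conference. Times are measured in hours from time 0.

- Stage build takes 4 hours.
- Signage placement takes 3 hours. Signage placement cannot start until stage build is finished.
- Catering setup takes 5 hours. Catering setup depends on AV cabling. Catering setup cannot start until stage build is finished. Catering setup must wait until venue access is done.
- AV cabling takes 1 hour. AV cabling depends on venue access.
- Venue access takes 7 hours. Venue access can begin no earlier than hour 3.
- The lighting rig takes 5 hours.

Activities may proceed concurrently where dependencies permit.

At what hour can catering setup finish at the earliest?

16

Stage build has no prerequisites, so it starts at hour 0 and finishes at hour 4.
Venue access waits on its own release at hour 3, so it starts at hour 3 and finishes at 3 + 7 = hour 10.
After venue access (finishes hour 10), AV cabling can start at hour 10 and finishes at hour 11.
Catering setup has to wait for AV cabling (finishes hour 11); stage build (finishes hour 4); venue access (finishes hour 10). The latest of these is hour 11, so catering setup runs hour 11 to 11 + 5 = hour 16.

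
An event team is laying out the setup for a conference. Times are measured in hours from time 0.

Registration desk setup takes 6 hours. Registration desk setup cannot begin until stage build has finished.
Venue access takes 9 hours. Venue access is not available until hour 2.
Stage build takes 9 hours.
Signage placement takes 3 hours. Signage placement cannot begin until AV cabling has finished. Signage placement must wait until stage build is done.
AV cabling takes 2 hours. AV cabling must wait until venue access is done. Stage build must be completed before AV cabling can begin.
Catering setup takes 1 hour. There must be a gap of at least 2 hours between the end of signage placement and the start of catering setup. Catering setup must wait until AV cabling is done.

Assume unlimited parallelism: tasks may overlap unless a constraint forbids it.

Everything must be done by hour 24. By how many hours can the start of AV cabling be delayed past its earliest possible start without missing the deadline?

5

Nothing blocks stage build, so it runs from hour 0 to hour 9.
Venue access waits on its own release at hour 2, so it starts at hour 2 and finishes at 2 + 9 = hour 11.
For AV cabling: venue access (finishes hour 11); stage build (finishes hour 9). Taking the maximum gives a start of hour 11, and it finishes at 11 + 2 = hour 13.

Working backward from the deadline:
Catering setup has no dependents, so it just needs to finish by hour 24. Starting by 24 − 1 = hour 23 achieves that.
Signage placement must finish before catering setup (must start by hour 23, minus 2-hour gap → hour 21). With a 3-hour duration, signage placement must start by 21 − 3 = hour 18.
AV cabling must finish in time for signage placement (must start by hour 18); catering setup (must start by hour 23). The tightest is hour 18, so AV cabling must start by 18 − 2 = hour 16.
So AV cabling can start as early as hour 11 and as late as hour 16, giving 16 − 11 = 5 hours of slack.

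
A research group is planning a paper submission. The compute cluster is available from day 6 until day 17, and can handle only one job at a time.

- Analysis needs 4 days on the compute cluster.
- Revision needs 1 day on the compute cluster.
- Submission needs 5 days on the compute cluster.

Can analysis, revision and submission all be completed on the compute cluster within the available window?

The compute cluster window is 17 − 6 = 11 days.
Running back to back, the jobs need 4 + 1 + 5 = 10 days on the compute cluster.
Since 10 ≤ 11, they fit within the window.

Yes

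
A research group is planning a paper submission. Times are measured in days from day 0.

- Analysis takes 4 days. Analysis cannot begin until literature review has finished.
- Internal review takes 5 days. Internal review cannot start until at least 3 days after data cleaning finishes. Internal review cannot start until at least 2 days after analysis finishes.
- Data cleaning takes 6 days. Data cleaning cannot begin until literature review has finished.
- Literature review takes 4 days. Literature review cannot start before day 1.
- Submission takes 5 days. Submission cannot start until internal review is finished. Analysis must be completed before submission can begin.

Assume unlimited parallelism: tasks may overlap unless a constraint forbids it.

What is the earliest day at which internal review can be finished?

Literature review waits on its own release at day 1, so it starts at day 1 and finishes at 1 + 4 = day 5.
Analysis cannot begin until literature review (finishes day 5). It runs from day 5 to 5 + 4 = day 9.
Data cleaning cannot begin until literature review (finishes day 5). It runs from day 5 to 5 + 6 = day 11.
Internal review needs all of data cleaning (finishes day 11, plus 3-day gap → day 14); analysis (finishes day 9, plus 2-day gap → day 11). That puts its earliest start at day 14; it finishes at 14 + 5 = day 19.

19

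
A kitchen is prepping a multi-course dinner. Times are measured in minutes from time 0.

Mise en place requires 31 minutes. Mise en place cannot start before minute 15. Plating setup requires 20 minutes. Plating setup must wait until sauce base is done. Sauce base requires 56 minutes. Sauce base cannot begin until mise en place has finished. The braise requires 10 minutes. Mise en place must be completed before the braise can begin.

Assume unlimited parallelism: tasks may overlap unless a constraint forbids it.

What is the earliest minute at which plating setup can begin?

102

After its own release at minute 15, mise en place can start at minute 15 and finishes at minute 46.
After mise en place (finishes minute 46), sauce base can start at minute 46 and finishes at minute 102.
Plating setup waits on sauce base (finishes minute 102), so the earliest it can start is minute 102.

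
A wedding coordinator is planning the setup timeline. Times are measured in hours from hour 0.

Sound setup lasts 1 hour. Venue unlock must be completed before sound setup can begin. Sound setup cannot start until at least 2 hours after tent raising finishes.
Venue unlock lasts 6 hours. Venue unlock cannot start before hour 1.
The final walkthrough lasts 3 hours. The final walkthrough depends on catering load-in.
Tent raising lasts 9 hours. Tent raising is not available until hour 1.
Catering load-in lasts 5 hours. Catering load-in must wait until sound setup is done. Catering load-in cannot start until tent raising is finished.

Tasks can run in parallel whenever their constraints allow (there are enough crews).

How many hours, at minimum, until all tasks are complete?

21

After its own release at hour 1, tent raising can start at hour 1 and finishes at hour 10.
After its own release at hour 1, venue unlock can start at hour 1 and finishes at hour 7.
For sound setup: venue unlock (finishes hour 7); tent raising (finishes hour 10, plus 2-hour gap → hour 12). Taking the maximum gives a start of hour 12, and it finishes at 12 + 1 = hour 13.
Catering load-in needs all of sound setup (finishes hour 13); tent raising (finishes hour 10). That puts its earliest start at hour 13; it finishes at 13 + 5 = hour 18.
After catering load-in (finishes hour 18), the final walkthrough can start at hour 18 and finishes at hour 21.
All tasks are finished once the last one completes. Finish times: Venue unlock at 7, Tent raising at 10, Sound setup at 13, Catering load-in at 18, The final walkthrough at 21. The latest is hour 21.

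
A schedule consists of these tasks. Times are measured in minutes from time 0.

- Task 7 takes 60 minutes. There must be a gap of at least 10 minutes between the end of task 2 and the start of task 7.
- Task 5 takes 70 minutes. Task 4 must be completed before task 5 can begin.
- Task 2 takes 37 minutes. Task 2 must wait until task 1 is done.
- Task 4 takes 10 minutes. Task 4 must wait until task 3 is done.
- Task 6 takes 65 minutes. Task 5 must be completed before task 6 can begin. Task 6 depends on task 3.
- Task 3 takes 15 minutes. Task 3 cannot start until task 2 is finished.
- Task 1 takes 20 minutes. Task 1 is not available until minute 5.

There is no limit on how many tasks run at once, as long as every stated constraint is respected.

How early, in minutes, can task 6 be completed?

222

After its own release at minute 5, task 1 can start at minute 5 and finishes at minute 25.
After task 1 (finishes minute 25), task 2 can start at minute 25 and finishes at minute 62.
After task 2 (finishes minute 62), task 3 can start at minute 62 and finishes at minute 77.
After task 3 (finishes minute 77), task 4 can start at minute 77 and finishes at minute 87.
Task 5 cannot begin until task 4 (finishes minute 87). It runs from minute 87 to 87 + 70 = minute 157.
Task 6 cannot start until task 5 (finishes minute 157); task 3 (finishes minute 77). The controlling bound is minute 157, so task 6 finishes at 157 + 65 = minute 222.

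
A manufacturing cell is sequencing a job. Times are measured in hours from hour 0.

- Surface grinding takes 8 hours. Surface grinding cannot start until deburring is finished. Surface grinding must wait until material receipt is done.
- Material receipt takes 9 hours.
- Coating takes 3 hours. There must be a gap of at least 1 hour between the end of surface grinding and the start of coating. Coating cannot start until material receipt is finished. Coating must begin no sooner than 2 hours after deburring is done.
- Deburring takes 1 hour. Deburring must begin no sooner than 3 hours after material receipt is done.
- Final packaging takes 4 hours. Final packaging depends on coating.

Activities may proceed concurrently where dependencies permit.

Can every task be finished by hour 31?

Nothing blocks material receipt, so it runs from hour 0 to hour 9.
Deburring waits on material receipt (finishes hour 9, plus 3-hour gap → hour 12), so it starts at hour 12 and finishes at 12 + 1 = hour 13.
Surface grinding has to wait for deburring (finishes hour 13); material receipt (finishes hour 9). The latest of these is hour 13, so surface grinding runs hour 13 to 13 + 8 = hour 21.
Coating has to wait for surface grinding (finishes hour 21, plus 1-hour gap → hour 22); material receipt (finishes hour 9); deburring (finishes hour 13, plus 2-hour gap → hour 15). The latest of these is hour 22, so coating runs hour 22 to 22 + 3 = hour 25.
Final packaging cannot begin until coating (finishes hour 25). It runs from hour 25 to 25 + 4 = hour 29.
Every task is finished by hour 29, which is no later than the deadline of 31, so the schedule is feasible.

Yes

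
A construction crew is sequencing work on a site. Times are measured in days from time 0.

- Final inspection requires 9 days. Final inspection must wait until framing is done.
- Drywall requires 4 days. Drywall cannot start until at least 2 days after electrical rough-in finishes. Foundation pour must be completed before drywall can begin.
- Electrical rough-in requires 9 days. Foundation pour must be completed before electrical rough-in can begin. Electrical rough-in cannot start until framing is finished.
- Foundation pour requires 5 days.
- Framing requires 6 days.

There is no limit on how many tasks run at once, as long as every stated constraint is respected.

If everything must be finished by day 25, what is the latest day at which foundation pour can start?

Nothing follows drywall; the deadline of day 25 is its only limit. It must start by 25 − 4 = day 21.
Electrical rough-in has to be done before drywall (must start by day 21, minus 2-day gap → day 19). That means finishing by day 19, i.e. starting by 19 − 9 = day 10.
For foundation pour: electrical rough-in (must start by day 10); drywall (must start by day 21). The most restrictive is day 10; with a 5-day duration, foundation pour must start by day 5.

5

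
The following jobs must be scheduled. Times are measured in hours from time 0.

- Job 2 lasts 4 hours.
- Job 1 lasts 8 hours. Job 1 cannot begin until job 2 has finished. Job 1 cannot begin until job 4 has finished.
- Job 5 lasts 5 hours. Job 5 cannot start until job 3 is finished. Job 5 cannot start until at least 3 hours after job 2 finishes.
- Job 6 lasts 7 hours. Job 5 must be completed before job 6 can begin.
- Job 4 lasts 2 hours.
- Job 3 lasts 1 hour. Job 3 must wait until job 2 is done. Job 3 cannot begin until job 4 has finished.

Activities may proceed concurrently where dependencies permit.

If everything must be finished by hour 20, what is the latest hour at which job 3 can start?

Job 6 has no dependents, so it just needs to finish by hour 20. Starting by 20 − 7 = hour 13 achieves that.
Since job 6 (must start by hour 13) depends on it, job 5 must finish by hour 13. Backing off its 5-hour duration gives a latest start of hour 8.
Job 3 feeds into job 5 (must start by hour 8); so job 3 must finish by hour 8 and therefore start by hour 7.

7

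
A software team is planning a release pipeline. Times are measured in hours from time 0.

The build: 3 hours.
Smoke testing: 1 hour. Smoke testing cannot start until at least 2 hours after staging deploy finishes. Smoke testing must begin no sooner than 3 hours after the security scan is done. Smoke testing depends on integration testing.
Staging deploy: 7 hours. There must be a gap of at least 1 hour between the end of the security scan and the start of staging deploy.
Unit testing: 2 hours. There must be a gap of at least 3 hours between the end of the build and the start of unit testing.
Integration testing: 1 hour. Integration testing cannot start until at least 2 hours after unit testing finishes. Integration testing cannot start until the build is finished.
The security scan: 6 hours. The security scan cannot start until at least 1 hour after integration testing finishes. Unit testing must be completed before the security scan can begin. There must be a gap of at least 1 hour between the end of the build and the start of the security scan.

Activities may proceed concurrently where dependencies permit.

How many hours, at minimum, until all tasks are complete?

29

The build has no prerequisites, so it starts at hour 0 and finishes at hour 3.
Unit testing waits on the build (finishes hour 3, plus 3-hour gap → hour 6), so it starts at hour 6 and finishes at 6 + 2 = hour 8.
For integration testing: unit testing (finishes hour 8, plus 2-hour gap → hour 10); the build (finishes hour 3). Taking the maximum gives a start of hour 10, and it finishes at 10 + 1 = hour 11.
The security scan needs all of integration testing (finishes hour 11, plus 1-hour gap → hour 12); unit testing (finishes hour 8); the build (finishes hour 3, plus 1-hour gap → hour 4). That puts its earliest start at hour 12; it finishes at 12 + 6 = hour 18.
Staging deploy waits on the security scan (finishes hour 18, plus 1-hour gap → hour 19), so it starts at hour 19 and finishes at 19 + 7 = hour 26.
For smoke testing: staging deploy (finishes hour 26, plus 2-hour gap → hour 28); the security scan (finishes hour 18, plus 3-hour gap → hour 21); integration testing (finishes hour 11). Taking the maximum gives a start of hour 28, and it finishes at 28 + 1 = hour 29.
All tasks are finished once the last one completes. Finish times: The build at 3, Unit testing at 8, Integration testing at 11, The security scan at 18, Staging deploy at 26, Smoke testing at 29. The latest is hour 29.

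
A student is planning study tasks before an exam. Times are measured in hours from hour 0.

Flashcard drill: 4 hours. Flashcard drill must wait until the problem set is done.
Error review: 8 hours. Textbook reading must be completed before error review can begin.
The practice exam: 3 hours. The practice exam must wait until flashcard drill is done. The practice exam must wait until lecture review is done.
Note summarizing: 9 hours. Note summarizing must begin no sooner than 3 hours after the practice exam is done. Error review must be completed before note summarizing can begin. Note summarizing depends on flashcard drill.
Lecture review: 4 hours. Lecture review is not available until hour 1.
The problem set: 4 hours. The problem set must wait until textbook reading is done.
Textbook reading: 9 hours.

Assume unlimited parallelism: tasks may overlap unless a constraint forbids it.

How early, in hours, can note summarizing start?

23

Lecture review cannot begin until its own release at hour 1. It runs from hour 1 to 1 + 4 = hour 5.
Nothing blocks textbook reading, so it runs from hour 0 to hour 9.
After textbook reading (finishes hour 9), error review can start at hour 9 and finishes at hour 17.
After textbook reading (finishes hour 9), the problem set can start at hour 9 and finishes at hour 13.
Flashcard drill waits on the problem set (finishes hour 13), so it starts at hour 13 and finishes at 13 + 4 = hour 17.
The practice exam needs all of flashcard drill (finishes hour 17); lecture review (finishes hour 5). That puts its earliest start at hour 17; it finishes at 17 + 3 = hour 20.
Note summarizing waits on the practice exam (finishes hour 20, plus 3-hour gap → hour 23); error review (finishes hour 17); flashcard drill (finishes hour 17). The latest of these is hour 23, which is the earliest note summarizing can start.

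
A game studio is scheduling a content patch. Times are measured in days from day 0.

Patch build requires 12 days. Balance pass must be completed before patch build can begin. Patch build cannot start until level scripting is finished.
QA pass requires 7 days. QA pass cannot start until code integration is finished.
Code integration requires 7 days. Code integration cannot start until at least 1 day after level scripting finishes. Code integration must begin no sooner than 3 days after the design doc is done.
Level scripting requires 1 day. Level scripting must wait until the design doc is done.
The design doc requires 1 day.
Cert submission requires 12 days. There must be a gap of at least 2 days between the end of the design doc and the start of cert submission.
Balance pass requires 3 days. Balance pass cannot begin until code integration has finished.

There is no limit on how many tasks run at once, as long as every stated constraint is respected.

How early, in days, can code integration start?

4

The design doc has no prerequisites, so it starts at day 0 and finishes at day 1.
Level scripting waits on the design doc (finishes day 1), so it starts at day 1 and finishes at 1 + 1 = day 2.
Code integration waits on level scripting (finishes day 2, plus 1-day gap → day 3); the design doc (finishes day 1, plus 3-day gap → day 4). The latest of these is day 4, which is the earliest code integration can start.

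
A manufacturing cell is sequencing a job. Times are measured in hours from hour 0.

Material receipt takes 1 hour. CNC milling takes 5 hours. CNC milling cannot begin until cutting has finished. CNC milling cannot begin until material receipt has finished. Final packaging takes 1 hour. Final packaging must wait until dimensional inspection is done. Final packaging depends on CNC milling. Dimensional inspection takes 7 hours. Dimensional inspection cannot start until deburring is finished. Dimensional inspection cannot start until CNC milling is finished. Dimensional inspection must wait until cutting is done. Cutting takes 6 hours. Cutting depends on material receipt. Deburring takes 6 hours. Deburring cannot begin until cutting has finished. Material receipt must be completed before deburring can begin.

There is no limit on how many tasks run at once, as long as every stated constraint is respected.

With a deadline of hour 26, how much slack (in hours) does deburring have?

Material receipt can start immediately at hour 0; it finishes at hour 1.
Cutting waits on material receipt (finishes hour 1), so it starts at hour 1 and finishes at 1 + 6 = hour 7.
Deburring cannot start until cutting (finishes hour 7); material receipt (finishes hour 1). The controlling bound is hour 7, so deburring finishes at 7 + 6 = hour 13.

Working backward from the deadline:
Nothing follows final packaging; the deadline of hour 26 is its only limit. It must start by 26 − 1 = hour 25.
Dimensional inspection has to be done before final packaging (must start by hour 25). That means finishing by hour 25, i.e. starting by 25 − 7 = hour 18.
Since dimensional inspection (must start by hour 18) depends on it, deburring must finish by hour 18. Backing off its 6-hour duration gives a latest start of hour 12.
So deburring can start as early as hour 7 and as late as hour 12, giving 12 − 7 = 5 hours of slack.

5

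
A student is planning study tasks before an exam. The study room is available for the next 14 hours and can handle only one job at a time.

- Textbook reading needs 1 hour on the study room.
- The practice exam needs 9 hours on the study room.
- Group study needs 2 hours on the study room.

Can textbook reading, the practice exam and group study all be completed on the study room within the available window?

Yes

Running back to back, the jobs need 1 + 9 + 2 = 12 hours on the study room.
Since 12 ≤ 14, they fit within the window.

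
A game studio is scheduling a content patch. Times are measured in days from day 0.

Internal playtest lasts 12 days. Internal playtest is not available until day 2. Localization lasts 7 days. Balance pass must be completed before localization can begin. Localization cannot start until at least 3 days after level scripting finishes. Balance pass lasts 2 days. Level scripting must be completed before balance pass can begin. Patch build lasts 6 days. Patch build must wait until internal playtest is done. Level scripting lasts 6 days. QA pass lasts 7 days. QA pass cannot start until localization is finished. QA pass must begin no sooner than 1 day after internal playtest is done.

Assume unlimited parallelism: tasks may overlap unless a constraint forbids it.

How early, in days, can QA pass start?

16

Internal playtest cannot begin until its own release at day 2. It runs from day 2 to 2 + 12 = day 14.
Nothing blocks level scripting, so it runs from day 0 to day 6.
After level scripting (finishes day 6), balance pass can start at day 6 and finishes at day 8.
Localization cannot start until balance pass (finishes day 8); level scripting (finishes day 6, plus 3-day gap → day 9). The controlling bound is day 9, so localization finishes at 9 + 7 = day 16.
QA pass waits on localization (finishes day 16); internal playtest (finishes day 14, plus 1-day gap → day 15). The latest of these is day 16, which is the earliest QA pass can start.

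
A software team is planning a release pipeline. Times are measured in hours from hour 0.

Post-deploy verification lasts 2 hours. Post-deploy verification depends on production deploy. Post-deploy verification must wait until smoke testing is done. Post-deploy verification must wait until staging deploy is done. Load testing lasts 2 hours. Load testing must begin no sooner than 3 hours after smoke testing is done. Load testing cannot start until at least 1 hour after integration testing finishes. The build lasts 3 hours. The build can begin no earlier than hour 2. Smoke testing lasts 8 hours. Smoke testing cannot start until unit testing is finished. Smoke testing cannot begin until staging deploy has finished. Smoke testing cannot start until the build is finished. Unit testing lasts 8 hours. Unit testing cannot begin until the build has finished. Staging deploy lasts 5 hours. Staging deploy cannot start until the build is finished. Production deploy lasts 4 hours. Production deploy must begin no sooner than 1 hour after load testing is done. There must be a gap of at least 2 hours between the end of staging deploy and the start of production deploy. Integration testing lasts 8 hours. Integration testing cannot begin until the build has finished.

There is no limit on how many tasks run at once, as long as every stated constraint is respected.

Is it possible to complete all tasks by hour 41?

The build waits on its own release at hour 2, so it starts at hour 2 and finishes at 2 + 3 = hour 5.
After the build (finishes hour 5), staging deploy can start at hour 5 and finishes at hour 10.
Integration testing waits on the build (finishes hour 5), so it starts at hour 5 and finishes at 5 + 8 = hour 13.
Unit testing cannot begin until the build (finishes hour 5). It runs from hour 5 to 5 + 8 = hour 13.
Smoke testing has to wait for unit testing (finishes hour 13); staging deploy (finishes hour 10); the build (finishes hour 5). The latest of these is hour 13, so smoke testing runs hour 13 to 13 + 8 = hour 21.
Load testing has to wait for smoke testing (finishes hour 21, plus 3-hour gap → hour 24); integration testing (finishes hour 13, plus 1-hour gap → hour 14). The latest of these is hour 24, so load testing runs hour 24 to 24 + 2 = hour 26.
For production deploy: load testing (finishes hour 26, plus 1-hour gap → hour 27); staging deploy (finishes hour 10, plus 2-hour gap → hour 12). Taking the maximum gives a start of hour 27, and it finishes at 27 + 4 = hour 31.
For post-deploy verification: production deploy (finishes hour 31); smoke testing (finishes hour 21); staging deploy (finishes hour 10). Taking the maximum gives a start of hour 31, and it finishes at 31 + 2 = hour 33.
Every task is finished by hour 33, which is no later than the deadline of 41, so the schedule is feasible.

Yes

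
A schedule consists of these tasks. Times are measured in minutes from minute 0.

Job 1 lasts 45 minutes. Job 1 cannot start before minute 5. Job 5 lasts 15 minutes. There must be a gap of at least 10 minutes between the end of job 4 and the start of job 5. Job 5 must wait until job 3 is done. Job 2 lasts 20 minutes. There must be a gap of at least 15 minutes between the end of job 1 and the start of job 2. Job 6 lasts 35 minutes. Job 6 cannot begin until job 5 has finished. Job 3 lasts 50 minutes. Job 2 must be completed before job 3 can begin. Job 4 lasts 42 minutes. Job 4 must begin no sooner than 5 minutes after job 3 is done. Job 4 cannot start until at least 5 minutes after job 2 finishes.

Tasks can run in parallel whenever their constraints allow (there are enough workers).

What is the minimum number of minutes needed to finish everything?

242

After its own release at minute 5, job 1 can start at minute 5 and finishes at minute 50.
After job 1 (finishes minute 50, plus 15-minute gap → minute 65), job 2 can start at minute 65 and finishes at minute 85.
Job 3 waits on job 2 (finishes minute 85), so it starts at minute 85 and finishes at 85 + 50 = minute 135.
Job 4 cannot start until job 3 (finishes minute 135, plus 5-minute gap → minute 140); job 2 (finishes minute 85, plus 5-minute gap → minute 90). The controlling bound is minute 140, so job 4 finishes at 140 + 42 = minute 182.
Job 5 cannot start until job 4 (finishes minute 182, plus 10-minute gap → minute 192); job 3 (finishes minute 135). The controlling bound is minute 192, so job 5 finishes at 192 + 15 = minute 207.
After job 5 (finishes minute 207), job 6 can start at minute 207 and finishes at minute 242.
All tasks are finished once the last one completes. Finish times: Job 1 at 50, Job 2 at 85, Job 3 at 135, Job 4 at 182, Job 5 at 207, Job 6 at 242. The latest is minute 242.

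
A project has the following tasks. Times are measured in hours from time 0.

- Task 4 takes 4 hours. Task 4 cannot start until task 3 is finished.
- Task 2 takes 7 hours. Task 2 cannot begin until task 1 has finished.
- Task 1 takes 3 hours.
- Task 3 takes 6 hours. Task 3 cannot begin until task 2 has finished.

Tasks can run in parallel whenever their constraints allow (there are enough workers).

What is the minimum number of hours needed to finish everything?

20

Task 1 can start immediately at hour 0; it finishes at hour 3.
Task 2 cannot begin until task 1 (finishes hour 3). It runs from hour 3 to 3 + 7 = hour 10.
Task 3 cannot begin until task 2 (finishes hour 10). It runs from hour 10 to 10 + 6 = hour 16.
After task 3 (finishes hour 16), task 4 can start at hour 16 and finishes at hour 20.
All tasks are finished once the last one completes. Finish times: Task 1 at 3, Task 2 at 10, Task 3 at 16, Task 4 at 20. The latest is hour 20.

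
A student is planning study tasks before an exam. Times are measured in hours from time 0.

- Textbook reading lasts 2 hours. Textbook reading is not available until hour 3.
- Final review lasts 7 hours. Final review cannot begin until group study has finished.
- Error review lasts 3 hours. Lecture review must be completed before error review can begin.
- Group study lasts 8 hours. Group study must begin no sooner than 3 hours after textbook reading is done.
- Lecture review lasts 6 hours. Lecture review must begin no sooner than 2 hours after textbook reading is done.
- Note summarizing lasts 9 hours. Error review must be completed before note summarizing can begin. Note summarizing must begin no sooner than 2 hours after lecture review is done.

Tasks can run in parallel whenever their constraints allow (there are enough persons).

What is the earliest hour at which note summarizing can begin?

After its own release at hour 3, textbook reading can start at hour 3 and finishes at hour 5.
Lecture review waits on textbook reading (finishes hour 5, plus 2-hour gap → hour 7), so it starts at hour 7 and finishes at 7 + 6 = hour 13.
After lecture review (finishes hour 13), error review can start at hour 13 and finishes at hour 16.
Note summarizing waits on error review (finishes hour 16); lecture review (finishes hour 13, plus 2-hour gap → hour 15). The latest of these is hour 16, which is the earliest note summarizing can start.

16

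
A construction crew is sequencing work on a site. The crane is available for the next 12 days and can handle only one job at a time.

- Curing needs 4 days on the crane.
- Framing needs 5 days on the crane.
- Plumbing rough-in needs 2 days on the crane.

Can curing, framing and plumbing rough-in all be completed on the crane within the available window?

Running back to back, the jobs need 4 + 5 + 2 = 11 days on the crane.
Since 11 ≤ 12, they fit within the window.

Yes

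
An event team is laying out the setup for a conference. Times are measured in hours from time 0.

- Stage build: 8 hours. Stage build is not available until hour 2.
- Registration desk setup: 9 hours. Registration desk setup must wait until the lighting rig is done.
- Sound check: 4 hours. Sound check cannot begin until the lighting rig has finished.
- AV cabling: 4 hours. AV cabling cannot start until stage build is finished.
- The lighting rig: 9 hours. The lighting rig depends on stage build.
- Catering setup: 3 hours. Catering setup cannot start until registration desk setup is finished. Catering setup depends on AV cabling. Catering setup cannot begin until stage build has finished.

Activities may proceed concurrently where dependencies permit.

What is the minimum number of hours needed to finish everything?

Stage build waits on its own release at hour 2, so it starts at hour 2 and finishes at 2 + 8 = hour 10.
After stage build (finishes hour 10), AV cabling can start at hour 10 and finishes at hour 14.
After stage build (finishes hour 10), the lighting rig can start at hour 10 and finishes at hour 19.
After the lighting rig (finishes hour 19), sound check can start at hour 19 and finishes at hour 23.
Registration desk setup cannot begin until the lighting rig (finishes hour 19). It runs from hour 19 to 19 + 9 = hour 28.
Catering setup has to wait for registration desk setup (finishes hour 28); AV cabling (finishes hour 14); stage build (finishes hour 10). The latest of these is hour 28, so catering setup runs hour 28 to 28 + 3 = hour 31.
All tasks are finished once the last one completes. Finish times: Stage build at 10, The lighting rig at 19, AV cabling at 14, Registration desk setup at 28, Catering setup at 31, Sound check at 23. The latest is hour 31.

31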